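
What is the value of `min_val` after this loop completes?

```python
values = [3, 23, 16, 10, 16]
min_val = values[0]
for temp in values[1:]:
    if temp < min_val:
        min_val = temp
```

Minimum of [3, 23, 16, 10, 16]
`min_val` takes the values: 3

Answer: 3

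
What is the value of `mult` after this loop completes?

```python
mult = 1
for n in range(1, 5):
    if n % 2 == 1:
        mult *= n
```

Product of odd numbers 1 to 4
`mult` takes the values: 1 → 3

Answer: 3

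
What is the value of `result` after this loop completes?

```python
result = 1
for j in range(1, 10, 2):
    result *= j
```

Product of 1, 3, 5, ... up to 9
`result` takes the values: 1 → 3 → 15 → 105 → 945

Answer: 945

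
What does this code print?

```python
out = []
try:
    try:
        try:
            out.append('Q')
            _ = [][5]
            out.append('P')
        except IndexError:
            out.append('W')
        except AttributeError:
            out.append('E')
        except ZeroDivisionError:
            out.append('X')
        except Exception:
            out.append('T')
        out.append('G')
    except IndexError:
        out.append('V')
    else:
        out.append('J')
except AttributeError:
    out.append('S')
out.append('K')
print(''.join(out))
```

Execution trace: 'Q' (inner try body) → 'W' (inner except IndexError) → 'G' (try body, no exception) → 'J' (else) → 'K' (after the try/except). Output: QWGJK

Answer: QWGJK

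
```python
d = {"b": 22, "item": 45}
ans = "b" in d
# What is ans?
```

Trace:
`d = {"b": 22, "item": 45}` → d = {'b': 22, 'item': 45}
`ans = "b" in d` → ans = True
So ans = True

Answer: True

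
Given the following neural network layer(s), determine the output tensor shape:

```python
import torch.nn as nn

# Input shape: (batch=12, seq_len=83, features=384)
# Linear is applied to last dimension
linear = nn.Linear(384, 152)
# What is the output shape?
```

Input: (12, 83, 384) -> Output: (12, 83, 152)

Answer: (12, 83, 152)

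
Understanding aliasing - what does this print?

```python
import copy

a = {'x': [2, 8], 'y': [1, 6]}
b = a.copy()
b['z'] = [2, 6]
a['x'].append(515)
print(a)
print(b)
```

Key concept: shallow copy of dict with mutable values.
Step by step:
`a = {'x': [2, 8], 'y': [1, 6]}` → a = {'x': [2, 8], 'y': [1, 6]}
`b = a.copy()` → b = {'x': [2, 8], 'y': [1, 6]}
`b['z'] = [2, 6]` → b = {'x': [2, 8], 'y': [1, 6], 'z': [2, 6]}
`a['x'].append(515)` → a = {'x': [2, 8, 515], 'y': [1, 6]}; b = {'x': [2, 8, 515], 'y': [1, 6], 'z': [2, 6]}
`print(a)` → prints {'x': [2, 8, 515], 'y': [1, 6]}
`print(b)` → prints {'x': [2, 8, 515], 'y': [1, 6], 'z': [2, 6]}

Answer:
{'x': [2, 8, 515], 'y': [1, 6]}
{'x': [2, 8, 515], 'y': [1, 6], 'z': [2, 6]}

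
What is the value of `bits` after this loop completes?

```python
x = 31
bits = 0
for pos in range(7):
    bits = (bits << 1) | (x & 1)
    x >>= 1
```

Reverse lowest 7 bits of 31
`bits` takes the values: 0 → 1 → 3 → 7 → 15 → 31 → 62 → 124

Answer: 124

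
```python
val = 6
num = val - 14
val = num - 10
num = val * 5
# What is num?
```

Trace:
`val = 6` → val = 6
`num = val - 14` → num = -8
`val = num - 10` → val = -18
`num = val * 5` → num = -90
So num = -90

Answer: -90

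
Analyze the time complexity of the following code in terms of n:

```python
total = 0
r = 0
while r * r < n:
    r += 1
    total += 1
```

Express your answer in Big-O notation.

Each loop level contributes: √n. Multiplying the contributions gives O(√n).

Answer: O(√n)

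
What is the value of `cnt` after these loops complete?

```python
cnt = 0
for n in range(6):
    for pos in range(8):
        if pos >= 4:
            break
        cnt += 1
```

Inner breaks at 4, outer runs 6 times
`cnt` takes the values: 0 → 1 → 2 → 3 → 4 → 5 → 6 → 7 → 8 → 9 → 10 → 11 → 12 → 13 → 14 → 15 → 16 → 17 → 18 → 19 → 20 → 21 → 22 → 23 → 24

Answer: 24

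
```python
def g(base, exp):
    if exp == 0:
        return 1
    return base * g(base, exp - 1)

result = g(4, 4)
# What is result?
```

g(4, 4) = 4 * 4 * 4 * 4 = 256

Answer: 256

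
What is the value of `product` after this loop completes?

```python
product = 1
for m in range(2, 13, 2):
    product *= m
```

Product of even numbers 2 to 12
`product` takes the values: 1 → 2 → 8 → 48 → 384 → 3840 → 46080

Answer: 46080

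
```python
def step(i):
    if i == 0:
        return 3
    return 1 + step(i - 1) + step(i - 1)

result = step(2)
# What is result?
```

step(i) = 1 + 2·step(i-1), step(0)=3. Closed form: (3+1)·2^2 - 1 = 15.

Answer: 15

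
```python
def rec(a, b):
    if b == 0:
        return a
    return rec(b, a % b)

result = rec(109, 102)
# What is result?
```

rec(109, 102) -> rec(102, 7) -> rec(7, 4) -> rec(4, 3) -> rec(3, 1) -> rec(1, 0) -> 1

Answer: 1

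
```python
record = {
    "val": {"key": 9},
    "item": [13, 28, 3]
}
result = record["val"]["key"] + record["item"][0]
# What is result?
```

Trace:
`record = { ...` → record = {'val': {'key': 9}, 'item': [13, 28, 3]}
`result = record["val"]["key"] + record["item"][0]` → result = 22
So result = 22

Answer: 22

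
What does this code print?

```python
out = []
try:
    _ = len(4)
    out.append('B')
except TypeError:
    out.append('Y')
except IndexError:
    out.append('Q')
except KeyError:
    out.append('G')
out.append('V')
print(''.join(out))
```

Execution trace: 'Y' (except TypeError) → 'V' (after the try/except). Output: YV

Answer: YV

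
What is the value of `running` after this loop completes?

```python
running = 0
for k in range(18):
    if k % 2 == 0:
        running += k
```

Sum of even numbers 0 to 17
`running` takes the values: 0 → 2 → 6 → 12 → 20 → 30 → 42 → 56 → 72

Answer: 72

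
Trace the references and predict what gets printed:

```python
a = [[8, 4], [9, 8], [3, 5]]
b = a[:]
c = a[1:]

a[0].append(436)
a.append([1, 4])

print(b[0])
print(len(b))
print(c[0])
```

Key concept: slice with nested mutation.
Step by step:
`a = [[8, 4], [9, 8], [3, 5]]` → a = [[8, 4], [9, 8], [3, 5]]
`b = a[:]` → b = [[8, 4], [9, 8], [3, 5]]
`c = a[1:]` → c = [[9, 8], [3, 5]]
`a[0].append(436)` → a = [[8, 4, 436], [9, 8], [3, 5]]; b = [[8, 4, 436], [9, 8], [3, 5]]
`a.append([1, 4])` → a = [[8, 4, 436], [9, 8], [3, 5], [1, 4]]
`print(b[0])` → prints [8, 4, 436]
`print(len(b))` → prints 3
`print(c[0])` → prints [9, 8]

Answer:
[8, 4, 436]
3
[9, 8]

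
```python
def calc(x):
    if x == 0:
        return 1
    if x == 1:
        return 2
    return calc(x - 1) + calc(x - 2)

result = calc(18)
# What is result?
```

Build up from base cases: calc(0)=1, calc(1)=2, calc(2)=3, calc(3)=5, calc(4)=8, calc(5)=13, calc(6)=21, ..., calc(18)=6765

Answer: 6765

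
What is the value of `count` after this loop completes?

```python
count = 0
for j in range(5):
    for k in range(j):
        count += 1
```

Triangle number: 0+1+2+...+4
`count` takes the values: 0 → 1 → 2 → 3 → 4 → 5 → 6 → 7 → 8 → 9 → 10

Answer: 10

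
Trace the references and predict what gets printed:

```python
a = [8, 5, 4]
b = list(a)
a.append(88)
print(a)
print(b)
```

Key concept: list() constructor creates copy.
Step by step:
`a = [8, 5, 4]` → a = [8, 5, 4]
`b = list(a)` → b = [8, 5, 4]
`a.append(88)` → a = [8, 5, 4, 88]
`print(a)` → prints [8, 5, 4, 88]
`print(b)` → prints [8, 5, 4]

Answer:
[8, 5, 4, 88]
[8, 5, 4]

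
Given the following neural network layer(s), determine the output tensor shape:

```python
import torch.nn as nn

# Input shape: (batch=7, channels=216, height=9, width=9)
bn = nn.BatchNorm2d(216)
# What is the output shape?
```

Input: (7, 216, 9, 9) -> Output: (7, 216, 9, 9)

Answer: (7, 216, 9, 9)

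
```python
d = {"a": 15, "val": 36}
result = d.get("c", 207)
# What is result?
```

Trace:
`d = {"a": 15, "val": 36}` → d = {'a': 15, 'val': 36}
`result = d.get("c", 207)` → result = 207
So result = 207

Answer: 207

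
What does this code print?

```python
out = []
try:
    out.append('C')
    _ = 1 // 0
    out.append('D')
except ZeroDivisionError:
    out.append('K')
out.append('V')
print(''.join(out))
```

Execution trace: 'C' (try body) → 'K' (except ZeroDivisionError) → 'V' (after the try/except). Output: CKV

Answer: CKV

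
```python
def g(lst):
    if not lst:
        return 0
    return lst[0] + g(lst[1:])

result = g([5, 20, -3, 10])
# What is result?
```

5 + 20 + (-3) + 10 + 0 = 32

Answer: 32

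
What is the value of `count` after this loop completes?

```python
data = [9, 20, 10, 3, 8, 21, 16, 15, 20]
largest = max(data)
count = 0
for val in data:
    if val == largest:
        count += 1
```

Count of max value 21 in [9, 20, 10, 3, 8, 21, 16, 15, 20]
`count` takes the values: 0 → 1

Answer: 1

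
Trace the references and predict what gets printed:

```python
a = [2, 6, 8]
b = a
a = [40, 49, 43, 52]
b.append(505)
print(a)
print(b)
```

Key concept: rebinding vs mutation: a is rebound to a new list, b still points at the original.
Step by step:
`a = [2, 6, 8]` → a = [2, 6, 8]
`b = a` → b = [2, 6, 8] (same object as a)
`a = [40, 49, 43, 52]` → a = [40, 49, 43, 52]
`b.append(505)` → b = [2, 6, 8, 505]
`print(a)` → prints [40, 49, 43, 52]
`print(b)` → prints [2, 6, 8, 505]

Answer:
[40, 49, 43, 52]
[2, 6, 8, 505]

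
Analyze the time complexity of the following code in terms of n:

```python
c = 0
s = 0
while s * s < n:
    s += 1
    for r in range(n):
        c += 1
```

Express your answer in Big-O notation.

Each loop level contributes: √n × n. Multiplying the contributions gives O(n√n).

Answer: O(n√n)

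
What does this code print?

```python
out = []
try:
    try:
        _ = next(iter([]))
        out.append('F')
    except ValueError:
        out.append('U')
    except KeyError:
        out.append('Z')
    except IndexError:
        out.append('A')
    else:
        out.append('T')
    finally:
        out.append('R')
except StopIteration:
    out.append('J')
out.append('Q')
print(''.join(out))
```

Execution trace: 'R' (finally) → 'J' (outer except StopIteration) → 'Q' (after the try/except). Output: RJQ

Answer: RJQ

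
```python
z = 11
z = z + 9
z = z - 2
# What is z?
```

Trace:
`z = 11` → z = 11
`z = z + 9` → z = 20
`z = z - 2` → z = 18
So z = 18

Answer: 18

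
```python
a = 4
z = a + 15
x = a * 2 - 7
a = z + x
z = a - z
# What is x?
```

Trace:
`a = 4` → a = 4
`z = a + 15` → z = 19
`x = a * 2 - 7` → x = 1
`a = z + x` → a = 20
`z = a - z` → z = 1
So x = 1

Answer: 1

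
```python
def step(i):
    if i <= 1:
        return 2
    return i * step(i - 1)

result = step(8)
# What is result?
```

step(8) = 8 * 7 * 6 * 5 * 4 * 3 * 2 * 2 = 80640

Answer: 80640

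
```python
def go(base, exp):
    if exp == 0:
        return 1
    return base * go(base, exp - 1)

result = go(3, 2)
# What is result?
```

go(3, 2) = 3 * 3 = 9

Answer: 9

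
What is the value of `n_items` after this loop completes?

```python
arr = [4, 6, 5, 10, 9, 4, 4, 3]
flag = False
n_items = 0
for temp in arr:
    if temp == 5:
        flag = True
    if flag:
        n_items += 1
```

Count elements after first 5 in [4, 6, 5, 10, 9, 4, 4, 3]
`n_items` takes the values: 0 → 1 → 2 → 3 → 4 → 5 → 6

Answer: 6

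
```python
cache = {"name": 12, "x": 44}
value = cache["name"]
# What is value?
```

Trace:
`cache = {"name": 12, "x": 44}` → cache = {'name': 12, 'x': 44}
`value = cache["name"]` → value = 12
So value = 12

Answer: 12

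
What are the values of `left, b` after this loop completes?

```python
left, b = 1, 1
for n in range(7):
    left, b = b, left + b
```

Fibonacci: after 7 iterations
`left, b` takes the values: (1, 1) → (1, 2) → (2, 3) → (3, 5) → (5, 8) → (8, 13) → (13, 21) → (21, 34)

Answer: 21, 34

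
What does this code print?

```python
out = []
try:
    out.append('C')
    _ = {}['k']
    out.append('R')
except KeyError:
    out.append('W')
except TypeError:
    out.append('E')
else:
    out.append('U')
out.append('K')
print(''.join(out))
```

Execution trace: 'C' (try body) → 'W' (except KeyError) → 'K' (after the try/except). Output: CWK

Answer: CWK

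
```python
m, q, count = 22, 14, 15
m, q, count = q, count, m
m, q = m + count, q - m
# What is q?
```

Trace:
`m, q, count = 22, 14, 15` → m = 22; q = 14; count = 15
`m, q, count = q, count, m` → m = 14; q = 15; count = 22
`m, q = m + count, q - m` → m = 36; q = 1
So q = 1

Answer: 1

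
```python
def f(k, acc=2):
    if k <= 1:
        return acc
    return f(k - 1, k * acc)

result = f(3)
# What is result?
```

Accumulator trace (n, acc): (3, 2) -> (2, 6) -> (1, 12) -> return 12

Answer: 12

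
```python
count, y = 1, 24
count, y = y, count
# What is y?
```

Trace:
`count, y = 1, 24` → count = 1; y = 24
`count, y = y, count` → count = 24; y = 1
So y = 1

Answer: 1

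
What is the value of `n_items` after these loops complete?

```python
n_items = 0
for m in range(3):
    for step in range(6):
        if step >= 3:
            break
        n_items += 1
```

Inner breaks at 3, outer runs 3 times
`n_items` takes the values: 0 → 1 → 2 → 3 → 4 → 5 → 6 → 7 → 8 → 9

Answer: 9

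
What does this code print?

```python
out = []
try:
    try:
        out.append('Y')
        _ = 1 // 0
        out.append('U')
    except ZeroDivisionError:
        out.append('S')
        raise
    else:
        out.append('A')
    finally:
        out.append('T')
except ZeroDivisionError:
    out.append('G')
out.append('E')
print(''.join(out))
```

Execution trace: 'Y' (inner try body) → 'S' (inner except ZeroDivisionError) → 'T' (inner finally) → 'G' (outer except ZeroDivisionError) → 'E' (after the try/except). Output: YSTGE

Answer: YSTGE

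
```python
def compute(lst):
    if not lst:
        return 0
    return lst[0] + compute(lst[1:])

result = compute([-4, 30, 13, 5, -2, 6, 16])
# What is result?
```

(-4) + 30 + 13 + 5 + (-2) + 6 + 16 + 0 = 64

Answer: 64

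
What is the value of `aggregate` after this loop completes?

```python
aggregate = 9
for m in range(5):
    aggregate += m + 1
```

Start at 9, add 1 to 5 = 24
`aggregate` takes the values: 9 → 10 → 12 → 15 → 19 → 24

Answer: 24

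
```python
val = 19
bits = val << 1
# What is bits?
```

Trace:
`val = 19` → val = 19
`bits = val << 1` → bits = 38
So bits = 38

Answer: 38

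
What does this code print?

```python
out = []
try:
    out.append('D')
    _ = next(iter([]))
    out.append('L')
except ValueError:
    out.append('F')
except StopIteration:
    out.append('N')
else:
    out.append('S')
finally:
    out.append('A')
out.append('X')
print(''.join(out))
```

Execution trace: 'D' (try body) → 'N' (except StopIteration) → 'A' (finally) → 'X' (after the try/except). Output: DNAX

Answer: DNAX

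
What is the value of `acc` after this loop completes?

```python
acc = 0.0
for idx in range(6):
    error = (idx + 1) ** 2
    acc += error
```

Sum of squared losses 1² + 2² + ... + 6²
`acc` takes the values: 0.0 → 1.0 → 5.0 → 14.0 → 30.0 → 55.0 → 91.0

Answer: 91.0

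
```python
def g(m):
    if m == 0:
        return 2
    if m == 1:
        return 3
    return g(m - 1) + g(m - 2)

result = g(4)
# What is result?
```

Build up from base cases: g(0)=2, g(1)=3, g(2)=5, g(3)=8, g(4)=13

Answer: 13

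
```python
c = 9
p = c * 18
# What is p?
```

Trace:
`c = 9` → c = 9
`p = c * 18` → p = 162
So p = 162

Answer: 162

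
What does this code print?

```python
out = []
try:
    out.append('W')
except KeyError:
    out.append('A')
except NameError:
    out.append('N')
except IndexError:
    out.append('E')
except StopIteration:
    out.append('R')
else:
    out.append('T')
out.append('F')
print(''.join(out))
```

Execution trace: 'W' (try body, no exception) → 'T' (else) → 'F' (after the try/except). Output: WTF

Answer: WTF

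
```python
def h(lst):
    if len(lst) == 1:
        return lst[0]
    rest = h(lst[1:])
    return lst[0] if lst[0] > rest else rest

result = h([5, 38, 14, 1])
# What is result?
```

Recursive max over [5, 38, 14, 1] = 38

Answer: 38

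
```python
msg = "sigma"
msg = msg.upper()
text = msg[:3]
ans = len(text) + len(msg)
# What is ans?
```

Trace:
`msg = "sigma"` → msg = 'sigma'
`msg = msg.upper()` → msg = 'SIGMA'
`text = msg[:3]` → text = 'SIG'
`ans = len(text) + len(msg)` → ans = 8
So ans = 8

Answer: 8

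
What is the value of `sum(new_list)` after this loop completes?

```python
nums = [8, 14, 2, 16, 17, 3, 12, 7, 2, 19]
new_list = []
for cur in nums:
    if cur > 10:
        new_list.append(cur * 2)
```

Sum of doubled values > 10
`new_list` takes the values: [] → [28] → [28, 32] → [28, 32, 34] → [28, 32, 34, 24] → [28, 32, 34, 24, 38]
So `sum(new_list)` = 156

Answer: 156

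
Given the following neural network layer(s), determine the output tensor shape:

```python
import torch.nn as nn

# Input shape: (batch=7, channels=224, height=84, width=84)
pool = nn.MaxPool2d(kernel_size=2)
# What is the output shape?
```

Input: (7, 224, 84, 84) -> Output: (7, 224, 42, 42)

Answer: (7, 224, 42, 42)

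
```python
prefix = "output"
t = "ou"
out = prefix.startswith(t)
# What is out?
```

Trace:
`prefix = "output"` → prefix = 'output'
`t = "ou"` → t = 'ou'
`out = prefix.startswith(t)` → out = True
So out = True

Answer: True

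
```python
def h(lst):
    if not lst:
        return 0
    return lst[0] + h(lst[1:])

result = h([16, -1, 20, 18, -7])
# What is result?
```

16 + (-1) + 20 + 18 + (-7) + 0 = 46

Answer: 46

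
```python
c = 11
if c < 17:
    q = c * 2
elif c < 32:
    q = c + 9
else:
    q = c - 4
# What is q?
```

Trace:
`c = 11` → c = 11
`if c < 17: ...` → c < 17 is True → q = 22
So q = 22

Answer: 22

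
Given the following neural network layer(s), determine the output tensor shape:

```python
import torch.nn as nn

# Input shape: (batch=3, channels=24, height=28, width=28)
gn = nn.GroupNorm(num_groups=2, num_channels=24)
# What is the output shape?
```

Input: (3, 24, 28, 28) -> Output: (3, 24, 28, 28)

Answer: (3, 24, 28, 28)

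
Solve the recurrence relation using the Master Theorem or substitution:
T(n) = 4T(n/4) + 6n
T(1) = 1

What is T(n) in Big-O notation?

By Master Theorem: a=4, b=4, f(n)=6n. Since log_4(4) = 1 and f(n) = Θ(n^1), Case 2 applies. T(n) = O(n log n).

Answer: O(n log n)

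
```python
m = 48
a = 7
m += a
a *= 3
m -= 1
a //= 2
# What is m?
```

Trace:
`m = 48` → m = 48
`a = 7` → a = 7
`m += a` → m = 55
`a *= 3` → a = 21
`m -= 1` → m = 54
`a //= 2` → a = 10
So m = 54

Answer: 54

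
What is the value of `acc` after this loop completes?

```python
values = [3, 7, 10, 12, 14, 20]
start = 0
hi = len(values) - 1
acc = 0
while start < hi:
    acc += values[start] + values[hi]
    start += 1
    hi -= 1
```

Sum of pairs from ends
`acc` takes the values: 0 → 23 → 44 → 66

Answer: 66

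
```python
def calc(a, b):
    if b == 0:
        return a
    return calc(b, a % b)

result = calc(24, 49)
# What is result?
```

calc(24, 49) -> calc(49, 24) -> calc(24, 1) -> calc(1, 0) -> 1

Answer: 1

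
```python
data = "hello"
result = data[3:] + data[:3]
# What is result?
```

Trace:
`data = "hello"` → data = 'hello'
`result = data[3:] + data[:3]` → result = 'lohel'
So result = 'lohel'

Answer: 'lohel'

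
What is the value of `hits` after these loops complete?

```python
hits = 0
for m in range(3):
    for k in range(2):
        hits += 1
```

3 * 2 = 6
`hits` takes the values: 0 → 1 → 2 → 3 → 4 → 5 → 6

Answer: 6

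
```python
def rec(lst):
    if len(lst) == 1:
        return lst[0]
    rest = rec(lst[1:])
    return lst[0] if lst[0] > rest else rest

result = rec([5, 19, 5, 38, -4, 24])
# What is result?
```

Recursive max over [5, 19, 5, 38, -4, 24] = 38

Answer: 38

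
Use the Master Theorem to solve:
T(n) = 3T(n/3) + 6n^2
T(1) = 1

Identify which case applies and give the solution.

a=3, b=3, f(n)=6n^2. log_3(3) = 1. Since c=2 > 1 and the regularity condition holds (3(n/3)^2 = (3/3^2)n^2 with 3/3^2 < 1), Case 3 applies: T(n) = Θ(f(n)) = O(n^2).

Answer: O(n^2) - Case 3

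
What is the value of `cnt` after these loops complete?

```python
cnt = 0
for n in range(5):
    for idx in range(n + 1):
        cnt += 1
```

Triangle: 1 + 2 + ... + 5
`cnt` takes the values: 0 → 1 → 2 → 3 → 4 → 5 → 6 → 7 → 8 → 9 → 10 → 11 → 12 → 13 → 14 → 15

Answer: 15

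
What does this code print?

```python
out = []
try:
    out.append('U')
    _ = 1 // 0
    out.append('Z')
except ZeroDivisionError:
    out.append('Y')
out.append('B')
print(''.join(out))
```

Execution trace: 'U' (try body) → 'Y' (except ZeroDivisionError) → 'B' (after the try/except). Output: UYB

Answer: UYB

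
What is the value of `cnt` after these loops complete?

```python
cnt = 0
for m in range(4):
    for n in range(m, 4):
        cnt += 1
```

Upper triangle: 4 + 3 + ... + 1
`cnt` takes the values: 0 → 1 → 2 → 3 → 4 → 5 → 6 → 7 → 8 → 9 → 10

Answer: 10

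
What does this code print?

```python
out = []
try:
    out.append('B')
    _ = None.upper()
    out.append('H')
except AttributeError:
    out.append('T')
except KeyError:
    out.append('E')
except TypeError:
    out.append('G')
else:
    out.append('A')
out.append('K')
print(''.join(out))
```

Execution trace: 'B' (try body) → 'T' (except AttributeError) → 'K' (after the try/except). Output: BTK

Answer: BTK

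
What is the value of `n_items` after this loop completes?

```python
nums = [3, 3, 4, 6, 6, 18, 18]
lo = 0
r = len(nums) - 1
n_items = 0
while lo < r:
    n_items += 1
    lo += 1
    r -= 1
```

Iterations until pointers meet (list length 7)
`n_items` takes the values: 0 → 1 → 2 → 3

Answer: 3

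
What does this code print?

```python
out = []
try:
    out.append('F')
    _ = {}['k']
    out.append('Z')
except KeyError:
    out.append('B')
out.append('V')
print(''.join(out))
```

Execution trace: 'F' (try body) → 'B' (except KeyError) → 'V' (after the try/except). Output: FBV

Answer: FBV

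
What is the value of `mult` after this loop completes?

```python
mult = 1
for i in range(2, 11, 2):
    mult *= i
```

Product of even numbers 2 to 10
`mult` takes the values: 1 → 2 → 8 → 48 → 384 → 3840

Answer: 3840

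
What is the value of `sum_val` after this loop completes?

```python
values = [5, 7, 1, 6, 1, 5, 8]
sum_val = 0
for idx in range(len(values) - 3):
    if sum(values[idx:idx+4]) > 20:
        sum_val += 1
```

Count windows with sum > 20
`sum_val` takes the values: 0

Answer: 0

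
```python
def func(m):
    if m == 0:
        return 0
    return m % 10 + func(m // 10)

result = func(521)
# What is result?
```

Sum of digits of 521: 1 + 2 + 5 = 8

Answer: 8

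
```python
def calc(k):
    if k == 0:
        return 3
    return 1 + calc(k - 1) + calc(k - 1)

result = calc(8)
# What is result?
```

calc(k) = 1 + 2·calc(k-1), calc(0)=3. Closed form: (3+1)·2^8 - 1 = 1023.

Answer: 1023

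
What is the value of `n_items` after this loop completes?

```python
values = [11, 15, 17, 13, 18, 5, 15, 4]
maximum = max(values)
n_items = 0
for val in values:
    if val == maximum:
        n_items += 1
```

Count of max value 18 in [11, 15, 17, 13, 18, 5, 15, 4]
`n_items` takes the values: 0 → 1

Answer: 1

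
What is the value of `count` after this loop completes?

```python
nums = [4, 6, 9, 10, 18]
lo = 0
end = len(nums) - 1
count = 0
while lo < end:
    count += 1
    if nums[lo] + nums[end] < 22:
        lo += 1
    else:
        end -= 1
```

Steps to find pair summing to 22
`count` takes the values: 0 → 1 → 2 → 3 → 4

Answer: 4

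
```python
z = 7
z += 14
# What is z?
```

Trace:
`z = 7` → z = 7
`z += 14` → z = 21
So z = 21

Answer: 21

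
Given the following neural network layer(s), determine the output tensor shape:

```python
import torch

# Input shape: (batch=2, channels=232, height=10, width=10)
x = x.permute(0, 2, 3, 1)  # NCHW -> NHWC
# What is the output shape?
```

Input: (2, 232, 10, 10) -> Output: (2, 10, 10, 232)

Answer: (2, 10, 10, 232)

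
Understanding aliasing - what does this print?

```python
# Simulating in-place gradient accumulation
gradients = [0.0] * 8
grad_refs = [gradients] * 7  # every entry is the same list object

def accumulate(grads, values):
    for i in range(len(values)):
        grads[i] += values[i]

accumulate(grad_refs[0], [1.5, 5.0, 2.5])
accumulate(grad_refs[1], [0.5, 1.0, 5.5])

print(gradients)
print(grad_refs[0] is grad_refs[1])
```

Key concept: gradient accumulation aliasing.
Step by step:
`gradients = [0.0] * 8` → gradients = [0.0, 0.0, 0.0, 0.0, 0.0, 0.0, 0.0, 0.0]
`grad_refs = [gradients] * 7` → grad_refs = [[0.0, 0.0, 0.0, 0.0, 0.0, 0.0, 0.0, 0.0], [0.0, 0.0, 0.0, 0.0, 0.0, 0.0, 0.0, 0.0], [0.0, 0.0, 0.0, 0.0, 0.0, 0.0, 0.0, 0.0], [0.0, 0.0, 0.0, 0.0, 0.0, 0.0, 0.0, 0.0], [0.0, 0.0, 0.0, 0.0, 0.0, 0.0, 0.0, 0.0], [0.0, 0.0, 0.0, 0.0, 0.0, 0.0, 0.0, 0.0], [0.0, 0.0, 0.0, 0.0, 0.0, 0.0, 0.0, 0.0]]
`accumulate(grad_refs[0], [1.5, 5.0, 2.5])` → gradients = [1.5, 5.0, 2.5, 0.0, 0.0, 0.0, 0.0, 0.0]; grad_refs = [[1.5, 5.0, 2.5, 0.0, 0.0, 0.0, 0.0, 0.0], [1.5, 5.0, 2.5, 0.0, 0.0, 0.0, 0.0, 0.0], [1.5, 5.0, 2.5, 0.0, 0.0, 0.0, 0.0, 0.0], [1.5, 5.0, 2.5, 0.0, 0.0, 0.0, 0.0, 0.0], [1.5, 5.0, 2.5, 0.0, 0.0, 0.0, 0.0, 0.0], [1.5, 5.0, 2.5, 0.0, 0.0, 0.0, 0.0, 0.0], [1.5, 5.0, 2.5, 0.0, 0.0, 0.0, 0.0, 0.0]]
`accumulate(grad_refs[1], [0.5, 1.0, 5.5])` → gradients = [2.0, 6.0, 8.0, 0.0, 0.0, 0.0, 0.0, 0.0]; grad_refs = [[2.0, 6.0, 8.0, 0.0, 0.0, 0.0, 0.0, 0.0], [2.0, 6.0, 8.0, 0.0, 0.0, 0.0, 0.0, 0.0], [2.0, 6.0, 8.0, 0.0, 0.0, 0.0, 0.0, 0.0], [2.0, 6.0, 8.0, 0.0, 0.0, 0.0, 0.0, 0.0], [2.0, 6.0, 8.0, 0.0, 0.0, 0.0, 0.0, 0.0], [2.0, 6.0, 8.0, 0.0, 0.0, 0.0, 0.0, 0.0], [2.0, 6.0, 8.0, 0.0, 0.0, 0.0, 0.0, 0.0]]
`print(gradients)` → prints [2.0, 6.0, 8.0, 0.0, 0.0, 0.0, 0.0, 0.0]
`print(grad_refs[0] is grad_refs[1])` → prints True

Answer:
[2.0, 6.0, 8.0, 0.0, 0.0, 0.0, 0.0, 0.0]
True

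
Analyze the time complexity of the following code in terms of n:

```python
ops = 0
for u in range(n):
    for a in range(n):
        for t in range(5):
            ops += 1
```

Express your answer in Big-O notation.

Each loop level contributes: n × n × 1. Multiplying the contributions gives O(n^2).

Answer: O(n^2)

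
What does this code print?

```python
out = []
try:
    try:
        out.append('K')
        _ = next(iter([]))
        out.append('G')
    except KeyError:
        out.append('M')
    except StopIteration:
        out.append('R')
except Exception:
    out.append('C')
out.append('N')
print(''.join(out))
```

Execution trace: 'K' (inner try body) → 'R' (inner except StopIteration) → 'N' (after the try/except). Output: KRN

Answer: KRN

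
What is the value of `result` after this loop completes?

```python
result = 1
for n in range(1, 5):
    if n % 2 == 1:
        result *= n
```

Product of odd numbers 1 to 4
`result` takes the values: 1 → 3

Answer: 3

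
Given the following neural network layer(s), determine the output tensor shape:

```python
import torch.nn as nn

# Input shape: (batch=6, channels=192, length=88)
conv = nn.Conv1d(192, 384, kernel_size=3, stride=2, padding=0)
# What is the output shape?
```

Input: (6, 192, 88) -> Output: (6, 384, 43)

Answer: (6, 384, 43)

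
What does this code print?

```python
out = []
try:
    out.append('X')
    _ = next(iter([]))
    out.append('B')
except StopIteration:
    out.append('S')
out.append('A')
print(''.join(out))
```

Execution trace: 'X' (try body) → 'S' (except StopIteration) → 'A' (after the try/except). Output: XSA

Answer: XSA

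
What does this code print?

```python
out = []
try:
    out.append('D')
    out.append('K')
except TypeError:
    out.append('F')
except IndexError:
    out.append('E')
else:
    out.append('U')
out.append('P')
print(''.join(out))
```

Execution trace: 'D' (try body) → 'K' (try body, no exception) → 'U' (else) → 'P' (after the try/except). Output: DKUP

Answer: DKUP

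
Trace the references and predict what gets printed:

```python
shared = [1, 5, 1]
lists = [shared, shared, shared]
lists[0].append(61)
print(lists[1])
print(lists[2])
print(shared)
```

Key concept: list of same reference.
Step by step:
`shared = [1, 5, 1]` → shared = [1, 5, 1]
`lists = [shared, shared, shared]` → lists = [[1, 5, 1], [1, 5, 1], [1, 5, 1]]
`lists[0].append(61)` → shared = [1, 5, 1, 61]; lists = [[1, 5, 1, 61], [1, 5, 1, 61], [1, 5, 1, 61]]
`print(lists[1])` → prints [1, 5, 1, 61]
`print(lists[2])` → prints [1, 5, 1, 61]
`print(shared)` → prints [1, 5, 1, 61]

Answer:
[1, 5, 1, 61]
[1, 5, 1, 61]
[1, 5, 1, 61]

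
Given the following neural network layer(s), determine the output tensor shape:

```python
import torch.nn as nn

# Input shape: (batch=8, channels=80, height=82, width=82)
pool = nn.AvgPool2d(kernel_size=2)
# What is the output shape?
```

Input: (8, 80, 82, 82) -> Output: (8, 80, 41, 41)

Answer: (8, 80, 41, 41)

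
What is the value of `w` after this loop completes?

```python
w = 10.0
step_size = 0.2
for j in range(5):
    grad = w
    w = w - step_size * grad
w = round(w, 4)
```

Gradient descent: w = 10.0 * (1 - 0.2)^5
`w` takes the values: 10.0 → 8.0 → 6.4 → 5.12 → 4.096 → 3.2768

Answer: 3.2768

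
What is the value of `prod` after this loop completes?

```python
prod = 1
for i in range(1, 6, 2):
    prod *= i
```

Product of 1, 3, 5, ... up to 5
`prod` takes the values: 1 → 3 → 15

Answer: 15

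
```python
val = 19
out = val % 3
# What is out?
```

Trace:
`val = 19` → val = 19
`out = val % 3` → out = 1
So out = 1

Answer: 1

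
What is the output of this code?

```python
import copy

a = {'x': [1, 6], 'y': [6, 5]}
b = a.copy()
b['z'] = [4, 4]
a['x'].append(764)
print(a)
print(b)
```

Key concept: shallow copy of dict with mutable values.
Step by step:
`a = {'x': [1, 6], 'y': [6, 5]}` → a = {'x': [1, 6], 'y': [6, 5]}
`b = a.copy()` → b = {'x': [1, 6], 'y': [6, 5]}
`b['z'] = [4, 4]` → b = {'x': [1, 6], 'y': [6, 5], 'z': [4, 4]}
`a['x'].append(764)` → a = {'x': [1, 6, 764], 'y': [6, 5]}; b = {'x': [1, 6, 764], 'y': [6, 5], 'z': [4, 4]}
`print(a)` → prints {'x': [1, 6, 764], 'y': [6, 5]}
`print(b)` → prints {'x': [1, 6, 764], 'y': [6, 5], 'z': [4, 4]}

Answer:
{'x': [1, 6, 764], 'y': [6, 5]}
{'x': [1, 6, 764], 'y': [6, 5], 'z': [4, 4]}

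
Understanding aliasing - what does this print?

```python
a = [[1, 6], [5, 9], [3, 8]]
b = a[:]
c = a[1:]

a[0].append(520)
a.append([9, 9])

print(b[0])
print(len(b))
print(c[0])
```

Key concept: slice with nested mutation.
Step by step:
`a = [[1, 6], [5, 9], [3, 8]]` → a = [[1, 6], [5, 9], [3, 8]]
`b = a[:]` → b = [[1, 6], [5, 9], [3, 8]]
`c = a[1:]` → c = [[5, 9], [3, 8]]
`a[0].append(520)` → a = [[1, 6, 520], [5, 9], [3, 8]]; b = [[1, 6, 520], [5, 9], [3, 8]]
`a.append([9, 9])` → a = [[1, 6, 520], [5, 9], [3, 8], [9, 9]]
`print(b[0])` → prints [1, 6, 520]
`print(len(b))` → prints 3
`print(c[0])` → prints [5, 9]

Answer:
[1, 6, 520]
3
[5, 9]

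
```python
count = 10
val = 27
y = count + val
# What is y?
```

Trace:
`count = 10` → count = 10
`val = 27` → val = 27
`y = count + val` → y = 37
So y = 37

Answer: 37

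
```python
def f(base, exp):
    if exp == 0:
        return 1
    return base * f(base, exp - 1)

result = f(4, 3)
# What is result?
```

f(4, 3) = 4 * 4 * 4 = 64

Answer: 64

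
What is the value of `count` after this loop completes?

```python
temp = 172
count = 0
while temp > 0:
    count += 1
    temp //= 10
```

Count digits by repeated division by 10
`count` takes the values: 0 → 1 → 2 → 3

Answer: 3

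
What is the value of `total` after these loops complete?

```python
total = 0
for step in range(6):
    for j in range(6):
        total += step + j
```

Sum of all step+j for step,j in 6x6
`total` takes the values: 0 → 1 → 3 → 6 → 10 → 15 → 16 → 18 → 21 → 25 → 30 → 36 → 38 → 41 → 45 → 50 → 56 → 63 → 66 → 70 → 75 → 81 → 88 → 96 → 100 → 105 → 111 → 118 → 126 → 135 → 140 → 146 → 153 → 161 → 170 → 180

Answer: 180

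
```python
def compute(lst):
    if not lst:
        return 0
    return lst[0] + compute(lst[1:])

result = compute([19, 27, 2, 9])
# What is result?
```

19 + 27 + 2 + 9 + 0 = 57

Answer: 57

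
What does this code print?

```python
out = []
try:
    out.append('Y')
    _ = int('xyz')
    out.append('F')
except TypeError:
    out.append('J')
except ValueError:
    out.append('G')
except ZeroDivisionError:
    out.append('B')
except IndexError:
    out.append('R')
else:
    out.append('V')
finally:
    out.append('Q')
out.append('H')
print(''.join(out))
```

Execution trace: 'Y' (try body) → 'G' (except ValueError) → 'Q' (finally) → 'H' (after the try/except). Output: YGQH

Answer: YGQH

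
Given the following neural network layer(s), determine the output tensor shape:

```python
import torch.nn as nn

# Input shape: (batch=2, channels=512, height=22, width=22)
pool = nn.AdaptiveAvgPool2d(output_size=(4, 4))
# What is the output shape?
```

Input: (2, 512, 22, 22) -> Output: (2, 512, 4, 4)

Answer: (2, 512, 4, 4)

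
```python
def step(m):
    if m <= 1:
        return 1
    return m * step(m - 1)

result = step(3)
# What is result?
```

step(3) = 3 * 2 * 1 = 6

Answer: 6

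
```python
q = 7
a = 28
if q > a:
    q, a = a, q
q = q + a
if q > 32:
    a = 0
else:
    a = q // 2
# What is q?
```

Trace:
`q = 7` → q = 7
`a = 28` → a = 28
`if q > a: ...` → q > a is False → no variable changes
`q = q + a` → q = 35
`if q > 32: ...` → q > 32 is True → a = 0
So q = 35

Answer: 35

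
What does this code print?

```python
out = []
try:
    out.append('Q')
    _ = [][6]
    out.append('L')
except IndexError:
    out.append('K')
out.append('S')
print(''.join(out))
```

Execution trace: 'Q' (try body) → 'K' (except IndexError) → 'S' (after the try/except). Output: QKS

Answer: QKS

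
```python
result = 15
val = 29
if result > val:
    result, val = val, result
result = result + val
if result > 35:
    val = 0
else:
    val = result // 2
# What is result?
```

Trace:
`result = 15` → result = 15
`val = 29` → val = 29
`if result > val: ...` → result > val is False → no variable changes
`result = result + val` → result = 44
`if result > 35: ...` → result > 35 is True → val = 0
So result = 44

Answer: 44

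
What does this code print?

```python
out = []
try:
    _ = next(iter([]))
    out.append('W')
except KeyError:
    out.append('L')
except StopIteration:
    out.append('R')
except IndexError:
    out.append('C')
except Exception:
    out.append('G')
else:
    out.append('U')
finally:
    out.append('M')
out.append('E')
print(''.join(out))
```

Execution trace: 'R' (except StopIteration) → 'M' (finally) → 'E' (after the try/except). Output: RME

Answer: RME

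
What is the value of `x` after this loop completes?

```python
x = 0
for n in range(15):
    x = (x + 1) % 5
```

Increment mod 5, 15 times = 0
`x` takes the values: 0 → 1 → 2 → 3 → 4 → 0 → 1 → 2 → 3 → 4 → 0 → 1 → 2 → 3 → 4 → 0

Answer: 0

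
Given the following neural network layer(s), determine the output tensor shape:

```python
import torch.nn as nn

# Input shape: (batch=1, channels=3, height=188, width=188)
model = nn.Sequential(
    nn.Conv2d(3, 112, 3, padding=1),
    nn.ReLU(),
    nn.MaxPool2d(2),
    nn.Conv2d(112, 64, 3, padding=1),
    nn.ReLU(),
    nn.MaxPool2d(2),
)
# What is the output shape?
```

Input: (1, 3, 188, 188) -> after first Conv2d: (1, 112, 188, 188) -> after first MaxPool2d: (1, 112, 94, 94) -> after second Conv2d: (1, 64, 94, 94) -> Output: (1, 64, 47, 47)

Answer: (1, 64, 47, 47)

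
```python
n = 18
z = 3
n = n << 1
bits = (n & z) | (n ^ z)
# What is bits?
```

Trace:
`n = 18` → n = 18
`z = 3` → z = 3
`n = n << 1` → n = 36
`bits = (n & z) | (n ^ z)` → bits = 39
So bits = 39

Answer: 39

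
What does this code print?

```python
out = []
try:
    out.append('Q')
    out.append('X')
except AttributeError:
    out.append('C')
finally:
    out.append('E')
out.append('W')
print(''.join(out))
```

Execution trace: 'Q' (try body) → 'X' (try body, no exception) → 'E' (finally) → 'W' (after the try/except). Output: QXEW

Answer: QXEW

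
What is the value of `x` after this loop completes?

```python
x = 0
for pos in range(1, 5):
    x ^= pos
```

XOR of 1 to 4
`x` takes the values: 0 → 1 → 3 → 0 → 4

Answer: 4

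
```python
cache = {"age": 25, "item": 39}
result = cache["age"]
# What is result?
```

Trace:
`cache = {"age": 25, "item": 39}` → cache = {'age': 25, 'item': 39}
`result = cache["age"]` → result = 25
So result = 25

Answer: 25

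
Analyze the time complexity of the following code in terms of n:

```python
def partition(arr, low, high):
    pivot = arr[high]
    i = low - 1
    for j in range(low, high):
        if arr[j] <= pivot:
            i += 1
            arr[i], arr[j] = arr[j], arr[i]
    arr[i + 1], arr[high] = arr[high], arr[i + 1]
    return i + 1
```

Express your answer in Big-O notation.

This is Lomuto partition (single pass over [low, high), where n = high - low). Time complexity: O(n).

Answer: O(n)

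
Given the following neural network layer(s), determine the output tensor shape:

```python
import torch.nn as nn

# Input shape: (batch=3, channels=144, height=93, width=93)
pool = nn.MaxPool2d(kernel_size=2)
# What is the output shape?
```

Input: (3, 144, 93, 93) -> Output: (3, 144, 46, 46)

Answer: (3, 144, 46, 46)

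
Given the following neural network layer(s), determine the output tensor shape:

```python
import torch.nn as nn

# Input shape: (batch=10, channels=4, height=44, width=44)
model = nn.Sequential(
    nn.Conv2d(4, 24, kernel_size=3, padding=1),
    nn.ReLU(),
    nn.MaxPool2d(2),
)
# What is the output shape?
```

Input: (10, 4, 44, 44) -> after Conv2d: (10, 24, 44, 44) -> after ReLU: (10, 24, 44, 44) -> Output: (10, 24, 22, 22)

Answer: (10, 24, 22, 22)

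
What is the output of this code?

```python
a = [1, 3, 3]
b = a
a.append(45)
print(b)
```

Key concept: basic list aliasing.
Step by step:
`a = [1, 3, 3]` → a = [1, 3, 3]
`b = a` → b = [1, 3, 3] (same object as a)
`a.append(45)` → a = [1, 3, 3, 45] (same object as b); b = [1, 3, 3, 45] (same object as a)
`print(b)` → prints [1, 3, 3, 45]

Answer: [1, 3, 3, 45]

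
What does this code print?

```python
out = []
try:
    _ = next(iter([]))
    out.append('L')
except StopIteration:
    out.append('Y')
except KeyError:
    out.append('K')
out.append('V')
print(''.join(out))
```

Execution trace: 'Y' (except StopIteration) → 'V' (after the try/except). Output: YV

Answer: YV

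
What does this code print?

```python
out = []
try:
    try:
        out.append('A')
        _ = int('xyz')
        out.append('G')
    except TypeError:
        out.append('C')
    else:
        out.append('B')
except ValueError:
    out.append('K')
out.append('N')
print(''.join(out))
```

Execution trace: 'A' (try body) → 'K' (outer except ValueError) → 'N' (after the try/except). Output: AKN

Answer: AKN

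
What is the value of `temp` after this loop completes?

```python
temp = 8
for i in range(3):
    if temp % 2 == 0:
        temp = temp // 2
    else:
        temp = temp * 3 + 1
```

Collatz-style transformation from 8
`temp` takes the values: 8 → 4 → 2 → 1

Answer: 1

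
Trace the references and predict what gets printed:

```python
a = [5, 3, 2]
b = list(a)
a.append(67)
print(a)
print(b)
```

Key concept: list() constructor creates copy.
Step by step:
`a = [5, 3, 2]` → a = [5, 3, 2]
`b = list(a)` → b = [5, 3, 2]
`a.append(67)` → a = [5, 3, 2, 67]
`print(a)` → prints [5, 3, 2, 67]
`print(b)` → prints [5, 3, 2]

Answer:
[5, 3, 2, 67]
[5, 3, 2]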